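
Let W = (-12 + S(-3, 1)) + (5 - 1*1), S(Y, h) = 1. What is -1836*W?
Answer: 12852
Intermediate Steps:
W = -7 (W = (-12 + 1) + (5 - 1*1) = -11 + (5 - 1) = -11 + 4 = -7)
-1836*W = -1836*(-7) = 12852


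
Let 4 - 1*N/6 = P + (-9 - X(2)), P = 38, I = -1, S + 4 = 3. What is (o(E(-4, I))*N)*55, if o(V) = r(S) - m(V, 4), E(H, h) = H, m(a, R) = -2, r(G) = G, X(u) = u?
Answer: -7590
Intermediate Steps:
S = -1 (S = -4 + 3 = -1)
o(V) = 1 (o(V) = -1 - 1*(-2) = -1 + 2 = 1)
N = -138 (N = 24 - 6*(38 + (-9 - 1*2)) = 24 - 6*(38 + (-9 - 2)) = 24 - 6*(38 - 11) = 24 - 6*27 = 24 - 162 = -138)
(o(E(-4, I))*N)*55 = (1*(-138))*55 = -138*55 = -7590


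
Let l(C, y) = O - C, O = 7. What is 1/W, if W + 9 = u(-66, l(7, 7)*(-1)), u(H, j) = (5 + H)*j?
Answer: -1/9 ≈ -0.11111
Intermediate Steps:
l(C, y) = 7 - C
u(H, j) = j*(5 + H)
W = -9 (W = -9 + ((7 - 1*7)*(-1))*(5 - 66) = -9 + ((7 - 7)*(-1))*(-61) = -9 + (0*(-1))*(-61) = -9 + 0*(-61) = -9 + 0 = -9)
1/W = 1/(-9) = -1/9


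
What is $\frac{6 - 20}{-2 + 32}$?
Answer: $- \frac{7}{15} \approx -0.46667$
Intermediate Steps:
$\frac{6 - 20}{-2 + 32} = \frac{1}{30} \left(-14\right) = - \frac{7}{15}$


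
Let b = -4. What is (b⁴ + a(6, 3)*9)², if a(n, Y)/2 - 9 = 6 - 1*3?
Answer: 222784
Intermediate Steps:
a(n, Y) = 24 (a(n, Y) = 18 + 2*(6 - 1*3) = 18 + 2*(6 - 3) = 18 + 2*3 = 18 + 6 = 24)
(b⁴ + a(6, 3)*9)² = ((-4)⁴ + 24*9)² = (256 + 216)² = 472² = 222784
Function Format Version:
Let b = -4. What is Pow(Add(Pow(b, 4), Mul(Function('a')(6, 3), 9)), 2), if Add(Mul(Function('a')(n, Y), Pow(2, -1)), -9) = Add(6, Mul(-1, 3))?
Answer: 222784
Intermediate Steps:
Function('a')(n, Y) = 24 (Function('a')(n, Y) = Add(18, Mul(2, Add(6, Mul(-1, 3)))) = Add(18, Mul(2, Add(6, -3))) = Add(18, Mul(2, 3)) = Add(18, 6) = 24)
Pow(Add(Pow(b, 4), Mul(Function('a')(6, 3), 9)), 2) = Pow(Add(Pow(-4, 4), Mul(24, 9)), 2) = Pow(Add(256, 216), 2) = Pow(472, 2) = 222784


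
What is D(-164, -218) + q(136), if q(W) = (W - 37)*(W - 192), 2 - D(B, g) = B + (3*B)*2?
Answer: -4394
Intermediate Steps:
D(B, g) = 2 - 7*B (D(B, g) = 2 - (B + (3*B)*2) = 2 - (B + 6*B) = 2 - 7*B)
q(W) = (-192 + W)*(-37 + W) (q(W) = (-37 + W)*(-192 + W) = (-192 + W)*(-37 + W))
D(-164, -218) + q(136) = (2 - 7*(-164)) + (7104 + 136² - 229*136) = (2 + 1148) + (7104 + 18496 - 31144) = 1150 - 5544 = -4394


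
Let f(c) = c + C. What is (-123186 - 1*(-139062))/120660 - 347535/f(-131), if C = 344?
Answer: -1164727542/713905 ≈ -1631.5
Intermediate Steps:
f(c) = 344 + c (f(c) = c + 344 = 344 + c)
(-123186 - 1*(-139062))/120660 - 347535/f(-131) = (-123186 - 1*(-139062))/120660 - 347535/(344 - 131) = (-123186 + 139062)*(1/120660) - 347535/213 = 15876*(1/120660) - 347535*1/213 = 1323/10055 - 115845/71 = -1164727542/713905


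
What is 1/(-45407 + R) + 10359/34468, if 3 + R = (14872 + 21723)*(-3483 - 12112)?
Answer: 5912341567697/19672419185580 ≈ 0.30054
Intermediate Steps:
R = -570699028 (R = -3 + (14872 + 21723)*(-3483 - 12112) = -3 + 36595*(-15595) = -3 - 570699025 = -570699028)
1/(-45407 + R) + 10359/34468 = 1/(-45407 - 570699028) + 10359/34468 = 1/(-570744435) + 10359*(1/34468) = -1/570744435 + 10359/34468 = 5912341567697/19672419185580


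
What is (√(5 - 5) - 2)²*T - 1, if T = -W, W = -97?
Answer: 387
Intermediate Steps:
T = 97 (T = -1*(-97) = 97)
(√(5 - 5) - 2)²*T - 1 = (√(5 - 5) - 2)²*97 - 1 = (√0 - 2)²*97 - 1 = (0 - 2)²*97 - 1 = (-2)²*97 - 1 = 4*97 - 1 = 388 - 1 = 387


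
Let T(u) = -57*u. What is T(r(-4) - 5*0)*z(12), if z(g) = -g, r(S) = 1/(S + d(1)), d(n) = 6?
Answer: 342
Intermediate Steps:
r(S) = 1/(6 + S) (r(S) = 1/(S + 6) = 1/(6 + S))
T(r(-4) - 5*0)*z(12) = (-57*(1/(6 - 4) - 5*0))*(-1*12) = -57*(1/2 + 0)*(-12) = -57*(½ + 0)*(-12) = -57*½*(-12) = -57/2*(-12) = 342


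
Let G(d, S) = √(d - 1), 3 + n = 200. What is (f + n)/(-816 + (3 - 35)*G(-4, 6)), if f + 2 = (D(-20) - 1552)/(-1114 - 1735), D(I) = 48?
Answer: -28410009/119475664 + 557059*I*√5/59737832 ≈ -0.23779 + 0.020851*I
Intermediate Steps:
n = 197 (n = -3 + 200 = 197)
G(d, S) = √(-1 + d)
f = -4194/2849 (f = -2 + (48 - 1552)/(-1114 - 1735) = -2 - 1504/(-2849) = -2 - 1504*(-1/2849) = -2 + 1504/2849 = -4194/2849 ≈ -1.4721)
(f + n)/(-816 + (3 - 35)*G(-4, 6)) = (-4194/2849 + 197)/(-816 + (3 - 35)*√(-1 - 4)) = 557059/(2849*(-816 - 32*I*√5))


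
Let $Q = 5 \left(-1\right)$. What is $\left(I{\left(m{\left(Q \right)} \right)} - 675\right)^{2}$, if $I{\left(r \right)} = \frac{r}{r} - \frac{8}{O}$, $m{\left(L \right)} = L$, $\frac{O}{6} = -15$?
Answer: $\frac{919666276}{2025} \approx 4.5416 \cdot 10^{5}$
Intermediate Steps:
$Q = -5$
$O = -90$ ($O = 6 \left(-15\right) = -90$)
$I{\left(r \right)} = \frac{49}{45}$ ($I{\left(r \right)} = \frac{r}{r} - \frac{8}{-90} = 1 - - \frac{4}{45} = 1 + \frac{4}{45} = \frac{49}{45}$)
$\left(I{\left(m{\left(Q \right)} \right)} - 675\right)^{2} = \left(\frac{49}{45} - 675\right)^{2} = \left(- \frac{30326}{45}\right)^{2} = \frac{919666276}{2025}$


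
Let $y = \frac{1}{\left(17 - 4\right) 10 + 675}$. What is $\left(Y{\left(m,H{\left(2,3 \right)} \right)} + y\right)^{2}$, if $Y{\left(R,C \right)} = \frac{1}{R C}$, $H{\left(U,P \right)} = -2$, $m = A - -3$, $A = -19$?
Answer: $\frac{700569}{663577600} \approx 0.0010557$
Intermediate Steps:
$m = -16$ ($m = -19 - -3 = -19 + 3 = -16$)
$y = \frac{1}{805}$ ($y = \frac{1}{13 \cdot 10 + 675} = \frac{1}{130 + 675} = \frac{1}{805} \approx 0.0012422$)
$Y{\left(R,C \right)} = \frac{1}{C R}$
$\left(Y{\left(m,H{\left(2,3 \right)} \right)} + y\right)^{2} = \left(\frac{1}{\left(-2\right) \left(-16\right)} + \frac{1}{805}\right)^{2} = \left(\left(- \frac{1}{2}\right) \left(- \frac{1}{16}\right) + \frac{1}{805}\right)^{2} = \left(\frac{1}{32} + \frac{1}{805}\right)^{2} = \left(\frac{837}{25760}\right)^{2} = \frac{700569}{663577600}$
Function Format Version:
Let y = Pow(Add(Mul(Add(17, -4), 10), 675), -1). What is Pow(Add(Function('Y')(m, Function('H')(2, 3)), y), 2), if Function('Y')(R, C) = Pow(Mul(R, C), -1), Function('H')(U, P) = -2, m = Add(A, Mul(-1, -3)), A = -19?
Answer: Rational(700569, 663577600) ≈ 0.0010557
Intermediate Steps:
m = -16 (m = Add(-19, Mul(-1, -3)) = Add(-19, 3) = -16)
y = Rational(1, 805) (y = Pow(Add(Mul(13, 10), 675), -1) = Pow(Add(130, 675), -1) = Pow(805, -1) = Rational(1, 805) ≈ 0.0012422)
Function('Y')(R, C) = Mul(Pow(C, -1), Pow(R, -1)) (Function('Y')(R, C) = Pow(Mul(C, R), -1) = Mul(Pow(C, -1), Pow(R, -1)))
Pow(Add(Function('Y')(m, Function('H')(2, 3)), y), 2) = Pow(Add(Mul(Pow(-2, -1), Pow(-16, -1)), Rational(1, 805)), 2) = Pow(Add(Mul(Rational(-1, 2), Rational(-1, 16)), Rational(1, 805)), 2) = Pow(Add(Rational(1, 32), Rational(1, 805)), 2) = Pow(Rational(837, 25760), 2) = Rational(700569, 663577600)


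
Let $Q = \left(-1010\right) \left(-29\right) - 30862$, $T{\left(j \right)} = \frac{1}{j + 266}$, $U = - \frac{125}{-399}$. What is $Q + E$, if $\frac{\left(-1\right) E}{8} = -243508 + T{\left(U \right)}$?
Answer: $\frac{206832290236}{106259} \approx 1.9465 \cdot 10^{6}$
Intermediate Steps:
$U = \frac{125}{399}$ ($U = \left(-125\right) \left(- \frac{1}{399}\right) = \frac{125}{399} \approx 0.31328$)
$T{\left(j \right)} = \frac{1}{266 + j}$
$E = \frac{206999329384}{106259}$ ($E = - 8 \left(-243508 + \frac{1}{266 + \frac{125}{399}}\right) = - 8 \left(-243508 + \frac{1}{\frac{106259}{399}}\right) = - 8 \left(-243508 + \frac{399}{106259}\right) = \left(-8\right) \left(- \frac{25874916173}{106259}\right) = \frac{206999329384}{106259} \approx 1.9481 \cdot 10^{6}$)
$Q = -1572$ ($Q = 29290 - 30862 = -1572$)
$Q + E = -1572 + \frac{206999329384}{106259} = \frac{206832290236}{106259}$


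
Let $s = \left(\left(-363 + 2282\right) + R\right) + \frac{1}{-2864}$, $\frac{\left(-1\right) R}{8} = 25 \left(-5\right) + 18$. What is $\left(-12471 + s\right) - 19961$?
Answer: $- \frac{84937649}{2864} \approx -29657.0$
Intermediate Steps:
$R = 856$ ($R = - 8 \left(25 \left(-5\right) + 18\right) = - 8 \left(-125 + 18\right) = \left(-8\right) \left(-107\right) = 856$)
$s = \frac{7947599}{2864}$ ($s = \left(\left(-363 + 2282\right) + 856\right) + \frac{1}{-2864} = \left(1919 + 856\right) - \frac{1}{2864} = 2775 - \frac{1}{2864} = \frac{7947599}{2864} \approx 2775.0$)
$\left(-12471 + s\right) - 19961 = \left(-12471 + \frac{7947599}{2864}\right) - 19961 = - \frac{27769345}{2864} - 19961 = - \frac{84937649}{2864}$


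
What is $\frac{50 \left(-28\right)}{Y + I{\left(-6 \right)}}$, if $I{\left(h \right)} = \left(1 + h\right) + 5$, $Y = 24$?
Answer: $- \frac{175}{3} \approx -58.333$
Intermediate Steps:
$I{\left(h \right)} = 6 + h$
$\frac{50 \left(-28\right)}{Y + I{\left(-6 \right)}} = \frac{50 \left(-28\right)}{24 + \left(6 - 6\right)} = - \frac{1400}{24 + 0} = - \frac{1400}{24} = \left(-1400\right) \frac{1}{24} = - \frac{175}{3}$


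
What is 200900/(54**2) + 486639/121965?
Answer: 2160150652/29637495 ≈ 72.886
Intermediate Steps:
200900/(54**2) + 486639/121965 = 200900/2916 + 486639*(1/121965) = 200900*(1/2916) + 162213/40655 = 50225/729 + 162213/40655 = 2160150652/29637495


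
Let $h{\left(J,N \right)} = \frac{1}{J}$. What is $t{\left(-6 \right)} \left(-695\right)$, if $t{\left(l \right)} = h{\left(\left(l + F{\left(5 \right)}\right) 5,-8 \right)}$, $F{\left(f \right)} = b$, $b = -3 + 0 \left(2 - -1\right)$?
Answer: $\frac{139}{9} \approx 15.444$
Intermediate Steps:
$b = -3$ ($b = -3 + 0 \left(2 + 1\right) = -3 + 0 \cdot 3 = -3 + 0 = -3$)
$F{\left(f \right)} = -3$
$t{\left(l \right)} = \frac{1}{-15 + 5 l}$ ($t{\left(l \right)} = \frac{1}{\left(l - 3\right) 5} = \frac{1}{\left(-3 + l\right) 5} = \frac{1}{-15 + 5 l}$)
$t{\left(-6 \right)} \left(-695\right) = \frac{1}{5 \left(-3 - 6\right)} \left(-695\right) = \frac{1}{5 \left(-9\right)} \left(-695\right) = \frac{1}{5} \left(- \frac{1}{9}\right) \left(-695\right) = \left(- \frac{1}{45}\right) \left(-695\right) = \frac{139}{9}$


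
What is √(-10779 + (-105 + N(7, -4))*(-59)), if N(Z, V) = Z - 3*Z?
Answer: I*√3758 ≈ 61.303*I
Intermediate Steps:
N(Z, V) = -2*Z
√(-10779 + (-105 + N(7, -4))*(-59)) = √(-10779 + (-105 - 2*7)*(-59)) = √(-10779 + (-105 - 14)*(-59)) = √(-10779 - 119*(-59)) = √(-10779 + 7021) = √(-3758) = I*√3758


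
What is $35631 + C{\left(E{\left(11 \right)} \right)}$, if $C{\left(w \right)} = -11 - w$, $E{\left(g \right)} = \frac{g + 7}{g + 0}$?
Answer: $\frac{391802}{11} \approx 35618.0$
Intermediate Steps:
$E{\left(g \right)} = \frac{7 + g}{g}$
$35631 + C{\left(E{\left(11 \right)} \right)} = 35631 - \left(11 + \frac{7 + 11}{11}\right) = 35631 - \left(11 + \frac{1}{11} \cdot 18\right) = 35631 - \frac{139}{11} = \frac{391802}{11}$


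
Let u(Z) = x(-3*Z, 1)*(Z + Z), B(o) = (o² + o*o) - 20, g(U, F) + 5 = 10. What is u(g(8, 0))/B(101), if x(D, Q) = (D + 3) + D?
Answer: -45/3397 ≈ -0.013247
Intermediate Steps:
g(U, F) = 5 (g(U, F) = -5 + 10 = 5)
x(D, Q) = 3 + 2*D (x(D, Q) = (3 + D) + D = 3 + 2*D)
B(o) = -20 + 2*o² (B(o) = (o² + o²) - 20 = 2*o² - 20 = -20 + 2*o²)
u(Z) = 2*Z*(3 - 6*Z) (u(Z) = (3 + 2*(-3*Z))*(Z + Z) = (3 - 6*Z)*(2*Z) = 2*Z*(3 - 6*Z))
u(g(8, 0))/B(101) = (6*5*(1 - 2*5))/(-20 + 2*101²) = (6*5*(1 - 10))/(-20 + 2*10201) = (6*5*(-9))/(-20 + 20402) = -270/20382 = -270*1/20382 = -45/3397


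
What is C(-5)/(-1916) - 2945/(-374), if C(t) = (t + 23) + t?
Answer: 2818879/358292 ≈ 7.8675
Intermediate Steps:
C(t) = 23 + 2*t (C(t) = (23 + t) + t = 23 + 2*t)
C(-5)/(-1916) - 2945/(-374) = (23 + 2*(-5))/(-1916) - 2945/(-374) = (23 - 10)*(-1/1916) - 2945*(-1/374) = 13*(-1/1916) + 2945/374 = -13/1916 + 2945/374 = 2818879/358292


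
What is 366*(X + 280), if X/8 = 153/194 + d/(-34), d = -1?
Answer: 172939392/1649 ≈ 1.0488e+5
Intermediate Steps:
X = 10792/1649 (X = 8*(153/194 - 1/(-34)) = 8*(153*(1/194) - 1*(-1/34)) = 8*(153/194 + 1/34) = 8*(1349/1649) = 10792/1649 ≈ 6.5446)
366*(X + 280) = 366*(10792/1649 + 280) = 366*(472512/1649) = 172939392/1649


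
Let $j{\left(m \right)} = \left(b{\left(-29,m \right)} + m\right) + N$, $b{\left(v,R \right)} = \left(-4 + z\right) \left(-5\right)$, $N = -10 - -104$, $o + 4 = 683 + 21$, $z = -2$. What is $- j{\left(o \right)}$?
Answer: $-824$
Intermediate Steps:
$o = 700$ ($o = -4 + \left(683 + 21\right) = -4 + 704 = 700$)
$N = 94$ ($N = -10 + 104 = 94$)
$b{\left(v,R \right)} = 30$ ($b{\left(v,R \right)} = \left(-4 - 2\right) \left(-5\right) = \left(-6\right) \left(-5\right) = 30$)
$j{\left(m \right)} = 124 + m$ ($j{\left(m \right)} = \left(30 + m\right) + 94 = 124 + m$)
$- j{\left(o \right)} = - (124 + 700) = \left(-1\right) 824 = -824$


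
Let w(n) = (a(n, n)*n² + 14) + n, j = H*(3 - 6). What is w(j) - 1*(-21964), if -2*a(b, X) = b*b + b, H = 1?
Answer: 21948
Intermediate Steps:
a(b, X) = -b/2 - b²/2 (a(b, X) = -(b*b + b)/2 = -(b² + b)/2 = -(b + b²)/2 = -b/2 - b²/2)
j = -3 (j = 1*(3 - 6) = 1*(-3) = -3)
w(n) = 14 + n - n³*(1 + n)/2 (w(n) = ((-n*(1 + n)/2)*n² + 14) + n = (-n³*(1 + n)/2 + 14) + n = (14 - n³*(1 + n)/2) + n = 14 + n - n³*(1 + n)/2)
w(j) - 1*(-21964) = (14 - 3 - ½*(-3)³ - ½*(-3)⁴) - 1*(-21964) = (14 - 3 - ½*(-27) - ½*81) + 21964 = (14 - 3 + 27/2 - 81/2) + 21964 = -16 + 21964 = 21948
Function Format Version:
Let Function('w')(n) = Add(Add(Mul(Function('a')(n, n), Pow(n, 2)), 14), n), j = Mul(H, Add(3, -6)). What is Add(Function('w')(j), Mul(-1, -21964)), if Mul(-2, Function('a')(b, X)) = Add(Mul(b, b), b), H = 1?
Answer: 21948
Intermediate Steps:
Function('a')(b, X) = Add(Mul(Rational(-1, 2), b), Mul(Rational(-1, 2), Pow(b, 2))) (Function('a')(b, X) = Mul(Rational(-1, 2), Add(Mul(b, b), b)) = Mul(Rational(-1, 2), Add(Pow(b, 2), b)) = Mul(Rational(-1, 2), Add(b, Pow(b, 2))) = Add(Mul(Rational(-1, 2), b), Mul(Rational(-1, 2), Pow(b, 2))))
j = -3 (j = Mul(1, Add(3, -6)) = Mul(1, -3) = -3)
Function('w')(n) = Add(14, n, Mul(Rational(-1, 2), Pow(n, 3), Add(1, n))) (Function('w')(n) = Add(Add(Mul(Mul(Rational(-1, 2), n, Add(1, n)), Pow(n, 2)), 14), n) = Add(Add(Mul(Rational(-1, 2), Pow(n, 3), Add(1, n)), 14), n) = Add(Add(14, Mul(Rational(-1, 2), Pow(n, 3), Add(1, n))), n) = Add(14, n, Mul(Rational(-1, 2), Pow(n, 3), Add(1, n))))
Add(Function('w')(j), Mul(-1, -21964)) = Add(Add(14, -3, Mul(Rational(-1, 2), Pow(-3, 3)), Mul(Rational(-1, 2), Pow(-3, 4))), Mul(-1, -21964)) = Add(Add(14, -3, Mul(Rational(-1, 2), -27), Mul(Rational(-1, 2), 81)), 21964) = Add(Add(14, -3, Rational(27, 2), Rational(-81, 2)), 21964) = Add(-16, 21964) = 21948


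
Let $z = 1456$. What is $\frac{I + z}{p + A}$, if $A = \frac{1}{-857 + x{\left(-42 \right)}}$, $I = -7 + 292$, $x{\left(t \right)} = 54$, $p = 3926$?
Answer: $\frac{1398023}{3152577} \approx 0.44345$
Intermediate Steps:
$I = 285$
$A = - \frac{1}{803}$ ($A = \frac{1}{-857 + 54} = \frac{1}{-803} = - \frac{1}{803} \approx -0.0012453$)
$\frac{I + z}{p + A} = \frac{285 + 1456}{3926 - \frac{1}{803}} = \frac{1741}{\frac{3152577}{803}} = 1741 \cdot \frac{803}{3152577} = \frac{1398023}{3152577}$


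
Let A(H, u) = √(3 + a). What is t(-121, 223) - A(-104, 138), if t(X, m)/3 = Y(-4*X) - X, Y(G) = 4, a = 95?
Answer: 375 - 7*√2 ≈ 365.10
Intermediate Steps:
t(X, m) = 12 - 3*X (t(X, m) = 3*(4 - X) = 12 - 3*X)
A(H, u) = 7*√2 (A(H, u) = √(3 + 95) = √98 = 7*√2)
t(-121, 223) - A(-104, 138) = (12 - 3*(-121)) - 7*√2 = (12 + 363) - 7*√2 = 375 - 7*√2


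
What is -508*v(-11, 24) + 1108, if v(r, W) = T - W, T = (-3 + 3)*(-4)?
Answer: 13300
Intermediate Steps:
T = 0 (T = 0*(-4) = 0)
v(r, W) = -W (v(r, W) = 0 - W = -W)
-508*v(-11, 24) + 1108 = -(-508)*24 + 1108 = -508*(-24) + 1108 = 12192 + 1108 = 13300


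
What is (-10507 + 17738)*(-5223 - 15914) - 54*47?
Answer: -152844185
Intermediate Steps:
(-10507 + 17738)*(-5223 - 15914) - 54*47 = 7231*(-21137) - 1*2538 = -152841647 - 2538 = -152844185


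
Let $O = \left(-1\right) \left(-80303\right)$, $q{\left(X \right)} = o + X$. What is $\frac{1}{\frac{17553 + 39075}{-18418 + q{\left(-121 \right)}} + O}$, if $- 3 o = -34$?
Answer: $\frac{5053}{405755615} \approx 1.2453 \cdot 10^{-5}$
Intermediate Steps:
$o = \frac{34}{3}$ ($o = \left(- \frac{1}{3}\right) \left(-34\right) = \frac{34}{3} \approx 11.333$)
$q{\left(X \right)} = \frac{34}{3} + X$
$O = 80303$
$\frac{1}{\frac{17553 + 39075}{-18418 + q{\left(-121 \right)}} + O} = \frac{1}{\frac{17553 + 39075}{-18418 + \left(\frac{34}{3} - 121\right)} + 80303} = \frac{1}{\frac{56628}{-18418 - \frac{329}{3}} + 80303} = \frac{1}{\frac{56628}{- \frac{55583}{3}} + 80303} = \frac{1}{56628 \left(- \frac{3}{55583}\right) + 80303} = \frac{1}{- \frac{15444}{5053} + 80303} = \frac{1}{\frac{405755615}{5053}} = \frac{5053}{405755615}$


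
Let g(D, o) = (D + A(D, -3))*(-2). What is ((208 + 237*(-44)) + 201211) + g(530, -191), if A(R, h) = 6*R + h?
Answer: 183577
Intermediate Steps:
A(R, h) = h + 6*R
g(D, o) = 6 - 14*D (g(D, o) = (D + (-3 + 6*D))*(-2) = (-3 + 7*D)*(-2) = 6 - 14*D)
((208 + 237*(-44)) + 201211) + g(530, -191) = ((208 + 237*(-44)) + 201211) + (6 - 14*530) = ((208 - 10428) + 201211) + (6 - 7420) = (-10220 + 201211) - 7414 = 190991 - 7414 = 183577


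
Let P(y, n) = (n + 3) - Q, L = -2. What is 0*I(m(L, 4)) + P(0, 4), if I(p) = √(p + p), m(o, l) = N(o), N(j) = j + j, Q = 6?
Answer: 1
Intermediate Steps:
N(j) = 2*j
m(o, l) = 2*o
I(p) = √2*√p (I(p) = √(2*p) = √2*√p)
P(y, n) = -3 + n (P(y, n) = (n + 3) - 1*6 = (3 + n) - 6 = -3 + n)
0*I(m(L, 4)) + P(0, 4) = 0*(√2*√(2*(-2))) + (-3 + 4) = 0*(√2*√(-4)) + 1 = 0*(√2*(2*I)) + 1 = 0*(2*I*√2) + 1 = 0 + 1 = 1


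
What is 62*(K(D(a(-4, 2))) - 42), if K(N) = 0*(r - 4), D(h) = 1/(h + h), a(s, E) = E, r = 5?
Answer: -2604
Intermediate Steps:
D(h) = 1/(2*h)
K(N) = 0 (K(N) = 0*(5 - 4) = 0*1 = 0)
62*(K(D(a(-4, 2))) - 42) = 62*(0 - 42) = 62*(-42) = -2604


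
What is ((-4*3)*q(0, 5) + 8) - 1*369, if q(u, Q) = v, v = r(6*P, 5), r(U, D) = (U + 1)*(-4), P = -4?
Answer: -1465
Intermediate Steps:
r(U, D) = -4 - 4*U (r(U, D) = (1 + U)*(-4) = -4 - 4*U)
v = 92 (v = -4 - 24*(-4) = -4 - 4*(-24) = -4 + 96 = 92)
q(u, Q) = 92
((-4*3)*q(0, 5) + 8) - 1*369 = (-4*3*92 + 8) - 1*369 = (-12*92 + 8) - 369 = (-1104 + 8) - 369 = -1096 - 369 = -1465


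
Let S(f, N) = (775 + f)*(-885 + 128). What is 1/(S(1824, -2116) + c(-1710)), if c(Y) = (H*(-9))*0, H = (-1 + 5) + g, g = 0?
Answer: -1/1967443 ≈ -5.0827e-7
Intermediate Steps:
S(f, N) = -586675 - 757*f (S(f, N) = (775 + f)*(-757) = -586675 - 757*f)
H = 4 (H = (-1 + 5) + 0 = 4 + 0 = 4)
c(Y) = 0 (c(Y) = (4*(-9))*0 = -36*0 = 0)
1/(S(1824, -2116) + c(-1710)) = 1/((-586675 - 757*1824) + 0) = 1/((-586675 - 1380768) + 0) = 1/(-1967443 + 0) = 1/(-1967443) = -1/1967443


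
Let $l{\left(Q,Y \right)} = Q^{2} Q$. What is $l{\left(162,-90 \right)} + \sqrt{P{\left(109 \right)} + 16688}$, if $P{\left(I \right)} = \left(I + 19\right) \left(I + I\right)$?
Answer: $4251528 + 4 \sqrt{2787} \approx 4.2517 \cdot 10^{6}$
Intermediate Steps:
$l{\left(Q,Y \right)} = Q^{3}$
$P{\left(I \right)} = 2 I \left(19 + I\right)$ ($P{\left(I \right)} = \left(19 + I\right) 2 I = 2 I \left(19 + I\right)$)
$l{\left(162,-90 \right)} + \sqrt{P{\left(109 \right)} + 16688} = 162^{3} + \sqrt{2 \cdot 109 \left(19 + 109\right) + 16688} = 4251528 + \sqrt{2 \cdot 109 \cdot 128 + 16688} = 4251528 + \sqrt{27904 + 16688} = 4251528 + \sqrt{44592} = 4251528 + 4 \sqrt{2787}$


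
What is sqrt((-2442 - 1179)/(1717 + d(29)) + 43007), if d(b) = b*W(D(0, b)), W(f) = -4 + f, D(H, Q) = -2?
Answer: 2*sqrt(25596896435)/1543 ≈ 207.38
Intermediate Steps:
d(b) = -6*b (d(b) = b*(-4 - 2) = b*(-6) = -6*b)
sqrt((-2442 - 1179)/(1717 + d(29)) + 43007) = sqrt((-2442 - 1179)/(1717 - 6*29) + 43007) = sqrt(-3621/(1717 - 174) + 43007) = sqrt(-3621/1543 + 43007) = sqrt(66356180/1543) = 2*sqrt(25596896435)/1543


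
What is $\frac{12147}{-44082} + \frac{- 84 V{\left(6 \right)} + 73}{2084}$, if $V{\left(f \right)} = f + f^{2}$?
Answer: $- \frac{29602943}{15311148} \approx -1.9334$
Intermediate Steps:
$\frac{12147}{-44082} + \frac{- 84 V{\left(6 \right)} + 73}{2084} = \frac{12147}{-44082} + \frac{- 84 \cdot 6 \left(1 + 6\right) + 73}{2084} = 12147 \left(- \frac{1}{44082}\right) + \left(- 84 \cdot 6 \cdot 7 + 73\right) \frac{1}{2084} = - \frac{4049}{14694} + \left(\left(-84\right) 42 + 73\right) \frac{1}{2084} = - \frac{4049}{14694} + \left(-3528 + 73\right) \frac{1}{2084} = - \frac{4049}{14694} - \frac{3455}{2084} = - \frac{29602943}{15311148}$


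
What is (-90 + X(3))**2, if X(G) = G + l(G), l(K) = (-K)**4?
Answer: 36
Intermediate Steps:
l(K) = K**4
X(G) = G + G**4
(-90 + X(3))**2 = (-90 + (3 + 3**4))**2 = (-90 + (3 + 81))**2 = (-90 + 84)**2 = (-6)**2 = 36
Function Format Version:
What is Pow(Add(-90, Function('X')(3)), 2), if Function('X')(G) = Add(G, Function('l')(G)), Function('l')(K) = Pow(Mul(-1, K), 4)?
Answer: 36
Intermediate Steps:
Function('l')(K) = Pow(K, 4)
Function('X')(G) = Add(G, Pow(G, 4))
Pow(Add(-90, Function('X')(3)), 2) = Pow(Add(-90, Add(3, Pow(3, 4))), 2) = Pow(Add(-90, Add(3, 81)), 2) = Pow(Add(-90, 84), 2) = Pow(-6, 2) = 36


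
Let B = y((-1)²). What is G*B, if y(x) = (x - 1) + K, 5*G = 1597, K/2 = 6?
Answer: 19164/5 ≈ 3832.8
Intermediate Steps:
K = 12 (K = 2*6 = 12)
G = 1597/5 (G = (⅕)*1597 = 1597/5 ≈ 319.40)
y(x) = 11 + x (y(x) = (x - 1) + 12 = (-1 + x) + 12 = 11 + x)
B = 12 (B = 11 + (-1)² = 11 + 1 = 12)
G*B = (1597/5)*12 = 19164/5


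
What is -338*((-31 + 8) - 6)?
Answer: 9802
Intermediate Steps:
-338*((-31 + 8) - 6) = -338*(-23 - 6) = -338*(-29) = 9802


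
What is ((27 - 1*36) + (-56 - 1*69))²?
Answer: 17956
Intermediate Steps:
((27 - 1*36) + (-56 - 1*69))² = ((27 - 36) + (-56 - 69))² = (-9 - 125)² = (-134)² = 17956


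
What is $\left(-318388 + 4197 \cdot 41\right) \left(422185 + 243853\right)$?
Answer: $-97448685818$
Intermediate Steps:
$\left(-318388 + 4197 \cdot 41\right) \left(422185 + 243853\right) = \left(-318388 + 172077\right) 666038 = \left(-146311\right) 666038 = -97448685818$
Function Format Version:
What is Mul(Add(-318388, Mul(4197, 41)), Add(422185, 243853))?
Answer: -97448685818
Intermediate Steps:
Mul(Add(-318388, Mul(4197, 41)), Add(422185, 243853)) = Mul(Add(-318388, 172077), 666038) = Mul(-146311, 666038) = -97448685818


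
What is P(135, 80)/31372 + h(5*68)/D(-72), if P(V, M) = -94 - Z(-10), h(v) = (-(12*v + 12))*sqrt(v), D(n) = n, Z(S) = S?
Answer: -21/7843 + 341*sqrt(85)/3 ≈ 1048.0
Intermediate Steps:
h(v) = sqrt(v)*(-12 - 12*v) (h(v) = (-(12 + 12*v))*sqrt(v) = (-12 - 12*v)*sqrt(v) = sqrt(v)*(-12 - 12*v))
P(V, M) = -84 (P(V, M) = -94 - 1*(-10) = -94 + 10 = -84)
P(135, 80)/31372 + h(5*68)/D(-72) = -84/31372 + (12*sqrt(5*68)*(-1 - 5*68))/(-72) = -84*1/31372 + (12*sqrt(340)*(-1 - 1*340))*(-1/72) = -21/7843 + (12*(2*sqrt(85))*(-1 - 340))*(-1/72) = -21/7843 + (12*(2*sqrt(85))*(-341))*(-1/72) = -21/7843 - 8184*sqrt(85)*(-1/72) = -21/7843 + 341*sqrt(85)/3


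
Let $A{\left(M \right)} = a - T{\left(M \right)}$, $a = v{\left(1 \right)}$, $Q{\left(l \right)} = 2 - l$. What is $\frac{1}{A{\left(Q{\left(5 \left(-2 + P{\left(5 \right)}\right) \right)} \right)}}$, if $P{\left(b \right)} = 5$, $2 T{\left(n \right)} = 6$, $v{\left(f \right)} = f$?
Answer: $- \frac{1}{2} \approx -0.5$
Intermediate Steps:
$T{\left(n \right)} = 3$ ($T{\left(n \right)} = \frac{1}{2} \cdot 6 = 3$)
$a = 1$
$A{\left(M \right)} = -2$ ($A{\left(M \right)} = 1 - 3 = -2$)
$\frac{1}{A{\left(Q{\left(5 \left(-2 + P{\left(5 \right)}\right) \right)} \right)}} = \frac{1}{-2} = - \frac{1}{2}$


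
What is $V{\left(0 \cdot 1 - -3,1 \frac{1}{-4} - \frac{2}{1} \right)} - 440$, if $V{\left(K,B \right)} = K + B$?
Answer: $- \frac{1757}{4} \approx -439.25$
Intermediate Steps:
$V{\left(K,B \right)} = B + K$
$V{\left(0 \cdot 1 - -3,1 \frac{1}{-4} - \frac{2}{1} \right)} - 440 = \left(\left(1 \frac{1}{-4} - \frac{2}{1}\right) + \left(0 \cdot 1 - -3\right)\right) - 440 = \left(\left(1 \left(- \frac{1}{4}\right) - 2\right) + \left(0 + 3\right)\right) - 440 = \left(\left(- \frac{1}{4} - 2\right) + 3\right) - 440 = \left(- \frac{9}{4} + 3\right) - 440 = \frac{3}{4} - 440 = - \frac{1757}{4}$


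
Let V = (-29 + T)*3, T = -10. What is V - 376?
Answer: -493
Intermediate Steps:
V = -117 (V = (-29 - 10)*3 = -39*3 = -117)
V - 376 = -117 - 376 = -493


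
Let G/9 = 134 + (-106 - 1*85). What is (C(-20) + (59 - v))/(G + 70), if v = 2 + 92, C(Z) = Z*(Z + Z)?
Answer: -765/443 ≈ -1.7269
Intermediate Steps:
C(Z) = 2*Z² (C(Z) = Z*(2*Z) = 2*Z²)
v = 94
G = -513 (G = 9*(134 + (-106 - 1*85)) = 9*(134 + (-106 - 85)) = 9*(134 - 191) = 9*(-57) = -513)
(C(-20) + (59 - v))/(G + 70) = (2*(-20)² + (59 - 1*94))/(-513 + 70) = (2*400 + (59 - 94))/(-443) = (800 - 35)*(-1/443) = 765*(-1/443) = -765/443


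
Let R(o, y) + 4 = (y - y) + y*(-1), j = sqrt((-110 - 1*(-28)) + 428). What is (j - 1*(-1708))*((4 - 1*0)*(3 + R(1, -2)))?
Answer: 6832 + 4*sqrt(346) ≈ 6906.4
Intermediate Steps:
j = sqrt(346) (j = sqrt((-110 + 28) + 428) = sqrt(-82 + 428) = sqrt(346) ≈ 18.601)
R(o, y) = -4 - y (R(o, y) = -4 + ((y - y) + y*(-1)) = -4 + (0 - y) = -4 - y)
(j - 1*(-1708))*((4 - 1*0)*(3 + R(1, -2))) = (sqrt(346) - 1*(-1708))*((4 - 1*0)*(3 + (-4 - 1*(-2)))) = (sqrt(346) + 1708)*((4 + 0)*(3 + (-4 + 2))) = (1708 + sqrt(346))*(4*(3 - 2)) = (1708 + sqrt(346))*(4*1) = (1708 + sqrt(346))*4 = 6832 + 4*sqrt(346)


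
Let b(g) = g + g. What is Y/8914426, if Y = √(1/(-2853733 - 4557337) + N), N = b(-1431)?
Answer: I*√157192369362914870/66065435095820 ≈ 6.0012e-6*I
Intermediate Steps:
b(g) = 2*g
N = -2862 (N = 2*(-1431) = -2862)
Y = I*√157192369362914870/7411070 (Y = √(1/(-2853733 - 4557337) - 2862) = √(1/(-7411070) - 2862) = √(-1/7411070 - 2862) = √(-21210482341/7411070) = I*√157192369362914870/7411070 ≈ 53.498*I)
Y/8914426 = (I*√157192369362914870/7411070)/8914426 = (I*√157192369362914870/7411070)*(1/8914426) = I*√157192369362914870/66065435095820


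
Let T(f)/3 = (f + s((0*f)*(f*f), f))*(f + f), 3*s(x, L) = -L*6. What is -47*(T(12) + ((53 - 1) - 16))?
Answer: 38916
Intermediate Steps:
s(x, L) = -2*L (s(x, L) = (-L*6)/3 = (-6*L)/3 = -2*L)
T(f) = -6*f² (T(f) = 3*((f - 2*f)*(f + f)) = 3*((-f)*(2*f)) = 3*(-2*f²) = -6*f²)
-47*(T(12) + ((53 - 1) - 16)) = -47*(-6*12² + ((53 - 1) - 16)) = -47*(-6*144 + (52 - 16)) = -47*(-864 + 36) = -47*(-828) = 38916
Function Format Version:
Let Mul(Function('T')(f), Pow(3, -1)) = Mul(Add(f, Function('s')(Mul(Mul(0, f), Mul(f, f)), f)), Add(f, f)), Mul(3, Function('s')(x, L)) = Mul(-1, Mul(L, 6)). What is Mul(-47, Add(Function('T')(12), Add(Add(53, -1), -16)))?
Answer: 38916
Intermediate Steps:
Function('s')(x, L) = Mul(-2, L) (Function('s')(x, L) = Mul(Rational(1, 3), Mul(-1, Mul(L, 6))) = Mul(Rational(1, 3), Mul(-1, Mul(6, L))) = Mul(Rational(1, 3), Mul(-6, L)) = Mul(-2, L))
Function('T')(f) = Mul(-6, Pow(f, 2)) (Function('T')(f) = Mul(3, Mul(Add(f, Mul(-2, f)), Add(f, f))) = Mul(3, Mul(Mul(-1, f), Mul(2, f))) = Mul(3, Mul(-2, Pow(f, 2))) = Mul(-6, Pow(f, 2)))
Mul(-47, Add(Function('T')(12), Add(Add(53, -1), -16))) = Mul(-47, Add(Mul(-6, Pow(12, 2)), Add(Add(53, -1), -16))) = Mul(-47, Add(Mul(-6, 144), Add(52, -16))) = Mul(-47, Add(-864, 36)) = Mul(-47, -828) = 38916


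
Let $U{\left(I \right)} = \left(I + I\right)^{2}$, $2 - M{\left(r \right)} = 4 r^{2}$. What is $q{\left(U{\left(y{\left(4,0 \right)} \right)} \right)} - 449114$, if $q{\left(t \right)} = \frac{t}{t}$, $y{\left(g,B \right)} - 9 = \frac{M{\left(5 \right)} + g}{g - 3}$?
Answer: $-449113$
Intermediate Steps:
$M{\left(r \right)} = 2 - 4 r^{2}$
$y{\left(g,B \right)} = 9 + \frac{-98 + g}{-3 + g}$ ($y{\left(g,B \right)} = 9 + \frac{\left(2 - 4 \cdot 5^{2}\right) + g}{g - 3} = 9 + \frac{\left(2 - 100\right) + g}{-3 + g} = 9 + \frac{-98 + g}{-3 + g}$)
$U{\left(I \right)} = 4 I^{2}$ ($U{\left(I \right)} = \left(2 I\right)^{2} = 4 I^{2}$)
$q{\left(t \right)} = 1$
$q{\left(U{\left(y{\left(4,0 \right)} \right)} \right)} - 449114 = 1 - 449114 = -449113$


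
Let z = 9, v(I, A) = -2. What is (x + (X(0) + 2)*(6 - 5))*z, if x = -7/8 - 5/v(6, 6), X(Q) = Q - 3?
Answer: 45/8 ≈ 5.6250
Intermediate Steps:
X(Q) = -3 + Q
x = 13/8 (x = -7/8 - 5/(-2) = -7*1/8 - 5*(-1/2) = -7/8 + 5/2 = 13/8 ≈ 1.6250)
(x + (X(0) + 2)*(6 - 5))*z = (13/8 + ((-3 + 0) + 2)*(6 - 5))*9 = (13/8 + (-3 + 2)*1)*9 = (13/8 - 1*1)*9 = (13/8 - 1)*9 = (5/8)*9 = 45/8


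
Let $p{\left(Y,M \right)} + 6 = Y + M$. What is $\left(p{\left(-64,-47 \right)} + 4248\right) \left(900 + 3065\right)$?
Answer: $16379415$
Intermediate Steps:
$p{\left(Y,M \right)} = -6 + M + Y$ ($p{\left(Y,M \right)} = -6 + \left(Y + M\right) = -6 + \left(M + Y\right) = -6 + M + Y$)
$\left(p{\left(-64,-47 \right)} + 4248\right) \left(900 + 3065\right) = \left(\left(-6 - 47 - 64\right) + 4248\right) \left(900 + 3065\right) = \left(-117 + 4248\right) 3965 = 4131 \cdot 3965 = 16379415$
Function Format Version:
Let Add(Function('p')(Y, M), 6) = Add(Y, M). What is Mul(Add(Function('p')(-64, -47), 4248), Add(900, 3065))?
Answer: 16379415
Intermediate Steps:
Function('p')(Y, M) = Add(-6, M, Y) (Function('p')(Y, M) = Add(-6, Add(Y, M)) = Add(-6, Add(M, Y)) = Add(-6, M, Y))
Mul(Add(Function('p')(-64, -47), 4248), Add(900, 3065)) = Mul(Add(Add(-6, -47, -64), 4248), Add(900, 3065)) = Mul(Add(-117, 4248), 3965) = Mul(4131, 3965) = 16379415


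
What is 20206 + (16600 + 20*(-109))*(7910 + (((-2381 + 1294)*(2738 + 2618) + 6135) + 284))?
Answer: -83746191854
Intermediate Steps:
20206 + (16600 + 20*(-109))*(7910 + (((-2381 + 1294)*(2738 + 2618) + 6135) + 284)) = 20206 + (16600 - 2180)*(7910 + ((-1087*5356 + 6135) + 284)) = 20206 + 14420*(7910 + ((-5821972 + 6135) + 284)) = 20206 + 14420*(7910 + (-5815837 + 284)) = 20206 + 14420*(7910 - 5815553) = 20206 + 14420*(-5807643) = 20206 - 83746212060 = -83746191854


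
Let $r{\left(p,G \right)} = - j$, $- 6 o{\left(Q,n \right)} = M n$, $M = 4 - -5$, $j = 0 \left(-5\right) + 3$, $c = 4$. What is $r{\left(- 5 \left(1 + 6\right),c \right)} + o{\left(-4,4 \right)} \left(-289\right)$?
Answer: $1731$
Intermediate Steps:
$j = 3$ ($j = 0 + 3 = 3$)
$M = 9$ ($M = 4 + 5 = 9$)
$o{\left(Q,n \right)} = - \frac{3 n}{2}$ ($o{\left(Q,n \right)} = - \frac{9 n}{6} = - \frac{3 n}{2}$)
$r{\left(p,G \right)} = -3$ ($r{\left(p,G \right)} = \left(-1\right) 3 = -3$)
$r{\left(- 5 \left(1 + 6\right),c \right)} + o{\left(-4,4 \right)} \left(-289\right) = -3 + \left(- \frac{3}{2}\right) 4 \left(-289\right) = -3 - -1734 = -3 + 1734 = 1731$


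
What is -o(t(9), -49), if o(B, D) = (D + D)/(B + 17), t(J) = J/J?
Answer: 49/9 ≈ 5.4444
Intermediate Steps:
t(J) = 1
o(B, D) = 2*D/(17 + B) (o(B, D) = (2*D)/(17 + B) = 2*D/(17 + B))
-o(t(9), -49) = -2*(-49)/(17 + 1) = -2*(-49)/18 = -1*(-49/9) = 49/9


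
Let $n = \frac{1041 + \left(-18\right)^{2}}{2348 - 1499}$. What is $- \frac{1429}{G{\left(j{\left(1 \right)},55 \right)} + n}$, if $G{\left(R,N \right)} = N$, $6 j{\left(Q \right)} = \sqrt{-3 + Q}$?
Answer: $- \frac{404407}{16020} \approx -25.244$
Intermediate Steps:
$j{\left(Q \right)} = \frac{\sqrt{-3 + Q}}{6}$
$n = \frac{455}{283}$ ($n = \frac{1041 + 324}{2348 - 1499} = \frac{1365}{2348 - 1499} = \frac{1365}{849} = 1365 \cdot \frac{1}{849} = \frac{455}{283} \approx 1.6078$)
$- \frac{1429}{G{\left(j{\left(1 \right)},55 \right)} + n} = - \frac{1429}{55 + \frac{455}{283}} = - \frac{1429}{\frac{16020}{283}} = \left(-1429\right) \frac{283}{16020} = - \frac{404407}{16020}$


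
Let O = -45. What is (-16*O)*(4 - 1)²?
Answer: 6480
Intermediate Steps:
(-16*O)*(4 - 1)² = (-16*(-45))*(4 - 1)² = 720*3² = 720*9 = 6480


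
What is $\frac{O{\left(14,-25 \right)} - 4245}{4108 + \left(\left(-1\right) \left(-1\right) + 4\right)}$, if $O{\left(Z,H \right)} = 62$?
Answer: $- \frac{4183}{4113} \approx -1.017$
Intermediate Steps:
$\frac{O{\left(14,-25 \right)} - 4245}{4108 + \left(\left(-1\right) \left(-1\right) + 4\right)} = \frac{62 - 4245}{4108 + \left(\left(-1\right) \left(-1\right) + 4\right)} = - \frac{4183}{4108 + \left(1 + 4\right)} = - \frac{4183}{4108 + 5} = - \frac{4183}{4113}$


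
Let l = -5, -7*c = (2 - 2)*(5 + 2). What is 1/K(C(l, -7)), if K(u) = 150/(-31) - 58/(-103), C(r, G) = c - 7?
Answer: -3193/13652 ≈ -0.23389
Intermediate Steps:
c = 0 (c = -(2 - 2)*(5 + 2)/7 = -0*7 = -1/7*0 = 0)
C(r, G) = -7 (C(r, G) = 0 - 7 = -7)
K(u) = -13652/3193 (K(u) = 150*(-1/31) - 58*(-1/103) = -150/31 + 58/103 = -13652/3193)
1/K(C(l, -7)) = 1/(-13652/3193) = -3193/13652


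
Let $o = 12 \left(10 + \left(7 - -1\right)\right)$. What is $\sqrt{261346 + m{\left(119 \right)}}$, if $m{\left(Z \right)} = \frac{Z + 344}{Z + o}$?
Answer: $\frac{\sqrt{29329709955}}{335} \approx 511.22$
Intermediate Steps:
$o = 216$ ($o = 12 \left(10 + \left(7 + 1\right)\right) = 12 \left(10 + 8\right) = 12 \cdot 18 = 216$)
$m{\left(Z \right)} = \frac{344 + Z}{216 + Z}$ ($m{\left(Z \right)} = \frac{Z + 344}{Z + 216} = \frac{344 + Z}{216 + Z}$)
$\sqrt{261346 + m{\left(119 \right)}} = \sqrt{261346 + \frac{344 + 119}{216 + 119}} = \sqrt{261346 + \frac{1}{335} \cdot 463} = \sqrt{261346 + \frac{463}{335}} = \sqrt{\frac{87551373}{335}} = \frac{\sqrt{29329709955}}{335}$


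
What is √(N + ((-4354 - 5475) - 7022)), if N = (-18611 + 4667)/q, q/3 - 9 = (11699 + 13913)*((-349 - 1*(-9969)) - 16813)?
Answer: I*√571916652938648211763/184227107 ≈ 129.81*I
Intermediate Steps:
q = -552681321 (q = 27 + 3*((11699 + 13913)*((-349 - 1*(-9969)) - 16813)) = 27 + 3*(25612*((-349 + 9969) - 16813)) = 27 + 3*(25612*(9620 - 16813)) = 27 + 3*(25612*(-7193)) = 27 + 3*(-184227116) = 27 - 552681348 = -552681321)
N = 4648/184227107 (N = (-18611 + 4667)/(-552681321) = -13944*(-1/552681321) = 4648/184227107 ≈ 2.5230e-5)
√(N + ((-4354 - 5475) - 7022)) = √(4648/184227107 + ((-4354 - 5475) - 7022)) = √(4648/184227107 + (-9829 - 7022)) = √(4648/184227107 - 16851) = √(-3104410975409/184227107) = I*√571916652938648211763/184227107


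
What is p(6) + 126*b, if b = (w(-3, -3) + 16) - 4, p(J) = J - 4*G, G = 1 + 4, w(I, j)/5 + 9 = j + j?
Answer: -7952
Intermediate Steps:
w(I, j) = -45 + 10*j (w(I, j) = -45 + 5*(j + j) = -45 + 5*(2*j) = -45 + 10*j)
G = 5
p(J) = -20 + J (p(J) = J - 4*5 = J - 20 = -20 + J)
b = -63 (b = ((-45 + 10*(-3)) + 16) - 4 = ((-45 - 30) + 16) - 4 = (-75 + 16) - 4 = -59 - 4 = -63)
p(6) + 126*b = (-20 + 6) + 126*(-63) = -14 - 7938 = -7952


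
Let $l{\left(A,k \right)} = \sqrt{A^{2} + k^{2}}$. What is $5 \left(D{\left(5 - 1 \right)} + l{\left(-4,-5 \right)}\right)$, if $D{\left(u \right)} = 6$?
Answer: $30 + 5 \sqrt{41} \approx 62.016$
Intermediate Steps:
$5 \left(D{\left(5 - 1 \right)} + l{\left(-4,-5 \right)}\right) = 5 \left(6 + \sqrt{\left(-4\right)^{2} + \left(-5\right)^{2}}\right) = 5 \left(6 + \sqrt{16 + 25}\right) = 5 \left(6 + \sqrt{41}\right) = 30 + 5 \sqrt{41}$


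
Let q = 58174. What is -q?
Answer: -58174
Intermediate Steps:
-q = -1*58174 = -58174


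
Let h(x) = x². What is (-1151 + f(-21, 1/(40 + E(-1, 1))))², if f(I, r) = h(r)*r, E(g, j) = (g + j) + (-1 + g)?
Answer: 3988891406144241/3010936384 ≈ 1.3248e+6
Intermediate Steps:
E(g, j) = -1 + j + 2*g
f(I, r) = r³ (f(I, r) = r²*r = r³)
(-1151 + f(-21, 1/(40 + E(-1, 1))))² = (-1151 + (1/(40 + (-1 + 1 + 2*(-1))))³)² = (-1151 + (1/(40 + (-1 + 1 - 2)))³)² = (-1151 + (1/(40 - 2))³)² = (-1151 + (1/38)³)² = (-1151 + 1/54872)² = (-63157671/54872)² = 3988891406144241/3010936384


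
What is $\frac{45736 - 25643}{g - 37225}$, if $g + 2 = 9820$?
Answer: $- \frac{20093}{27407} \approx -0.73313$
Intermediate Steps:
$g = 9818$ ($g = -2 + 9820 = 9818$)
$\frac{45736 - 25643}{g - 37225} = \frac{45736 - 25643}{9818 - 37225} = \frac{20093}{-27407} = 20093 \left(- \frac{1}{27407}\right) = - \frac{20093}{27407}$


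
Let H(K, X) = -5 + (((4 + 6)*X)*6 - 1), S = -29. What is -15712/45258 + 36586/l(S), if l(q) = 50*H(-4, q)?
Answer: -252288899/329251950 ≈ -0.76625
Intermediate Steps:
H(K, X) = -6 + 60*X (H(K, X) = -5 + ((10*X)*6 - 1) = -5 + (60*X - 1) = -5 + (-1 + 60*X) = -6 + 60*X)
l(q) = -300 + 3000*q (l(q) = 50*(-6 + 60*q) = -300 + 3000*q)
-15712/45258 + 36586/l(S) = -15712/45258 + 36586/(-300 + 3000*(-29)) = -15712*1/45258 + 36586/(-300 - 87000) = -7856/22629 + 36586/(-87300) = -7856/22629 + 36586*(-1/87300) = -7856/22629 - 18293/43650 = -252288899/329251950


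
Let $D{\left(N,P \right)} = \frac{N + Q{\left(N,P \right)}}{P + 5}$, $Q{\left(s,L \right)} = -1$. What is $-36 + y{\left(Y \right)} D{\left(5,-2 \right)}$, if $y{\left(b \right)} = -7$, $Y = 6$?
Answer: $- \frac{136}{3} \approx -45.333$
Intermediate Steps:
$D{\left(N,P \right)} = \frac{-1 + N}{5 + P}$ ($D{\left(N,P \right)} = \frac{N - 1}{P + 5} = \frac{-1 + N}{5 + P}$)
$-36 + y{\left(Y \right)} D{\left(5,-2 \right)} = -36 - 7 \frac{-1 + 5}{5 - 2} = -36 - 7 \cdot \frac{1}{3} \cdot 4 = -36 - \frac{28}{3} = - \frac{136}{3}$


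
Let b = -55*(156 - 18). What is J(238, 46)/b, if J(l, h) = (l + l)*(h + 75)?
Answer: -2618/345 ≈ -7.5884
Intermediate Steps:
J(l, h) = 2*l*(75 + h) (J(l, h) = (2*l)*(75 + h) = 2*l*(75 + h))
b = -7590 (b = -55*138 = -7590)
J(238, 46)/b = (2*238*(75 + 46))/(-7590) = (2*238*121)*(-1/7590) = 57596*(-1/7590) = -2618/345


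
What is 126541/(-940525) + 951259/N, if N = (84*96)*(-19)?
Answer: -914070976831/144103478400 ≈ -6.3432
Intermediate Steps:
N = -153216 (N = 8064*(-19) = -153216)
126541/(-940525) + 951259/N = 126541/(-940525) + 951259/(-153216) = 126541*(-1/940525) + 951259*(-1/153216) = -126541/940525 - 951259/153216 = -914070976831/144103478400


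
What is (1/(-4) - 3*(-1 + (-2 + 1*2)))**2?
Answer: 121/16 ≈ 7.5625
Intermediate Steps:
(1/(-4) - 3*(-1 + (-2 + 1*2)))**2 = (-1/4 - 3*(-1 + (-2 + 2)))**2 = (-1/4 - 3*(-1 + 0))**2 = (-1/4 - 3*(-1))**2 = (-1/4 - 1*(-3))**2 = (-1/4 + 3)**2 = (11/4)**2 = 121/16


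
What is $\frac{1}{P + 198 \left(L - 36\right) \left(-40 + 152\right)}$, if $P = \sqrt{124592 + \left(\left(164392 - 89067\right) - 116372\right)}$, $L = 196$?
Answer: $\frac{9216}{32699842343} - \frac{\sqrt{1705}}{1798491328865} \approx 2.8181 \cdot 10^{-7}$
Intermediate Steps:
$P = 7 \sqrt{1705}$ ($P = \sqrt{124592 + \left(75325 - 116372\right)} = \sqrt{124592 - 41047} = \sqrt{83545} = 7 \sqrt{1705} \approx 289.04$)
$\frac{1}{P + 198 \left(L - 36\right) \left(-40 + 152\right)} = \frac{1}{7 \sqrt{1705} + 198 \left(196 - 36\right) \left(-40 + 152\right)} = \frac{1}{7 \sqrt{1705} + 198 \cdot 160 \cdot 112} = \frac{1}{7 \sqrt{1705} + 198 \cdot 17920} = \frac{1}{7 \sqrt{1705} + 3548160} = \frac{1}{3548160 + 7 \sqrt{1705}}$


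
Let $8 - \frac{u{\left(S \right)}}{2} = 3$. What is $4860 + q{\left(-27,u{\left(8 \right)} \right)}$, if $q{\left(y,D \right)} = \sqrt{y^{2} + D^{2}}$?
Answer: $4860 + \sqrt{829} \approx 4888.8$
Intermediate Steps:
$u{\left(S \right)} = 10$ ($u{\left(S \right)} = 16 - 6 = 10$)
$q{\left(y,D \right)} = \sqrt{D^{2} + y^{2}}$
$4860 + q{\left(-27,u{\left(8 \right)} \right)} = 4860 + \sqrt{10^{2} + \left(-27\right)^{2}} = 4860 + \sqrt{100 + 729} = 4860 + \sqrt{829}$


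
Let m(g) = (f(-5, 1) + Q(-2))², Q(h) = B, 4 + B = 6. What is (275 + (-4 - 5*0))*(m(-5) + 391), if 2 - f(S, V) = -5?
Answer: 127912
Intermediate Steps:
B = 2 (B = -4 + 6 = 2)
f(S, V) = 7 (f(S, V) = 2 - 1*(-5) = 2 + 5 = 7)
Q(h) = 2
m(g) = 81 (m(g) = (7 + 2)² = 9² = 81)
(275 + (-4 - 5*0))*(m(-5) + 391) = (275 + (-4 - 5*0))*(81 + 391) = (275 + (-4 + 0))*472 = (275 - 4)*472 = 271*472 = 127912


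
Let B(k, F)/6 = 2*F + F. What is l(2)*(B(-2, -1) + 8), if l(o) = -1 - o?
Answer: 30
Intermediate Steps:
B(k, F) = 18*F (B(k, F) = 6*(2*F + F) = 6*(3*F) = 18*F)
l(2)*(B(-2, -1) + 8) = (-1 - 1*2)*(18*(-1) + 8) = (-1 - 2)*(-18 + 8) = -3*(-10) = 30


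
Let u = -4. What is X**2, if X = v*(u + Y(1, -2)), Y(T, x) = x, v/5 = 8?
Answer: 57600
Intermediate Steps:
v = 40 (v = 5*8 = 40)
X = -240 (X = 40*(-4 - 2) = 40*(-6) = -240)
X**2 = (-240)**2 = 57600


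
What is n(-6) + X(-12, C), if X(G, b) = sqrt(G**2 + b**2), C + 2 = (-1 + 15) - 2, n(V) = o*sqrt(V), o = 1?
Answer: 2*sqrt(61) + I*sqrt(6) ≈ 15.62 + 2.4495*I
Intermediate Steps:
n(V) = sqrt(V) (n(V) = 1*sqrt(V) = sqrt(V))
C = 10 (C = -2 + ((-1 + 15) - 2) = -2 + (14 - 2) = -2 + 12 = 10)
n(-6) + X(-12, C) = sqrt(-6) + sqrt((-12)**2 + 10**2) = I*sqrt(6) + sqrt(144 + 100) = I*sqrt(6) + sqrt(244) = I*sqrt(6) + 2*sqrt(61) = 2*sqrt(61) + I*sqrt(6)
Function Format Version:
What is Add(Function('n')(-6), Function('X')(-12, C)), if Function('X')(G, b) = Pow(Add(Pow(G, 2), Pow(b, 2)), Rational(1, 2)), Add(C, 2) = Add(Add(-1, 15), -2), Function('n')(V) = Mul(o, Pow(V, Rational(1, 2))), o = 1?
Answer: Add(Mul(2, Pow(61, Rational(1, 2))), Mul(I, Pow(6, Rational(1, 2)))) ≈ Add(15.620, Mul(2.4495, I))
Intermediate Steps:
Function('n')(V) = Pow(V, Rational(1, 2)) (Function('n')(V) = Mul(1, Pow(V, Rational(1, 2))) = Pow(V, Rational(1, 2)))
C = 10 (C = Add(-2, Add(Add(-1, 15), -2)) = Add(-2, Add(14, -2)) = Add(-2, 12) = 10)
Add(Function('n')(-6), Function('X')(-12, C)) = Add(Pow(-6, Rational(1, 2)), Pow(Add(Pow(-12, 2), Pow(10, 2)), Rational(1, 2))) = Add(Mul(I, Pow(6, Rational(1, 2))), Pow(Add(144, 100), Rational(1, 2))) = Add(Mul(I, Pow(6, Rational(1, 2))), Pow(244, Rational(1, 2))) = Add(Mul(I, Pow(6, Rational(1, 2))), Mul(2, Pow(61, Rational(1, 2)))) = Add(Mul(2, Pow(61, Rational(1, 2))), Mul(I, Pow(6, Rational(1, 2))))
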